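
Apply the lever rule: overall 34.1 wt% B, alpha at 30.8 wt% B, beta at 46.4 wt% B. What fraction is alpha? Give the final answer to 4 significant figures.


f_alpha = (C_beta - C0) / (C_beta - C_alpha)
f_alpha = (46.4 - 34.1) / (46.4 - 30.8)
f_alpha = 0.7885


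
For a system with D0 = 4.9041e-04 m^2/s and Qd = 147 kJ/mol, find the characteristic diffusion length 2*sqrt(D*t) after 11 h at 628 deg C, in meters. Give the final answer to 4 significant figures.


Step 1: D = D0 * exp(-Qd/(R*T))
T = 901.15 K
D = 4.9041e-04 * exp(-147e3 / (8.314 * 901.15)) = 1.47734e-12 m^2/s
Step 2: L = 2*sqrt(D*t)
t = 11 h = 39600 s
L = 2*sqrt(1.47734e-12 * 39600) = 4.837e-04 m


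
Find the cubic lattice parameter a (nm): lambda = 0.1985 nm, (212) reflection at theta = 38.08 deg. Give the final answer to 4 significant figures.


d = lambda / (2*sin(theta))
d = 0.1985 / (2*sin(38.08 deg))
d = 0.160921 nm
a = d * sqrt(h^2+k^2+l^2) = 0.160921 * sqrt(9)
a = 0.4828 nm


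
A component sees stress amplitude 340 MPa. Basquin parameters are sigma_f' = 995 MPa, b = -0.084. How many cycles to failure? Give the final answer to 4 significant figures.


sigma_a = sigma_f' * (2*Nf)^b
2*Nf = (sigma_a / sigma_f')^(1/b)
2*Nf = (340 / 995)^(1/-0.084)
2*Nf = 356218
Nf = 178100 cycles


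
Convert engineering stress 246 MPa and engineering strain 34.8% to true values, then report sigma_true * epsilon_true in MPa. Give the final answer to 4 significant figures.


sigma_true = sigma_eng * (1 + epsilon_eng)
sigma_true = 246 * (1 + 0.348) = 331.608 MPa
epsilon_true = ln(1 + epsilon_eng)
epsilon_true = ln(1 + 0.348) = 0.298622
sigma_true * epsilon_true = 331.608 * 0.298622 = 99.03 MPa


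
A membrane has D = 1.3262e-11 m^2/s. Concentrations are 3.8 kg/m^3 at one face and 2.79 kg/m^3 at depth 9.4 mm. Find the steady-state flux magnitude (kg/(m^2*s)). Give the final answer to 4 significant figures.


J = -D * (dC/dx) = D * (C1 - C2) / dx
J = 1.3262e-11 * (3.8 - 2.79) / 9.4e-03
J = 1.425e-09 kg/(m^2*s)


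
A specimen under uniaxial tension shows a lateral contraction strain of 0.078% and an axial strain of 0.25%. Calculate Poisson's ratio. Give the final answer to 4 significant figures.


nu = -epsilon_lat / epsilon_axial
Lateral strain is contraction (negative), so using magnitudes:
nu = 0.078 / 0.25
nu = 0.312


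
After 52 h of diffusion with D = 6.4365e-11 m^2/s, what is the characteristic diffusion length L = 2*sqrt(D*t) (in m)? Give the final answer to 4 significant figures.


t = 52 hr = 187200 s
Diffusion length = 2*sqrt(D*t)
= 2*sqrt(6.4365e-11 * 187200)
= 6.942e-03 m


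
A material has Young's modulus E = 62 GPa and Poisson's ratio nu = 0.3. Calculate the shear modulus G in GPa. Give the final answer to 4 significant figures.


G = E / (2*(1+nu))
G = 62 / (2*(1+0.3))
G = 23.85 GPa


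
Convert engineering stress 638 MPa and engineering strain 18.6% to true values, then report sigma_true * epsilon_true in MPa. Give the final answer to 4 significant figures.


sigma_true = sigma_eng * (1 + epsilon_eng)
sigma_true = 638 * (1 + 0.186) = 756.668 MPa
epsilon_true = ln(1 + epsilon_eng)
epsilon_true = ln(1 + 0.186) = 0.170586
sigma_true * epsilon_true = 756.668 * 0.170586 = 129.1 MPa


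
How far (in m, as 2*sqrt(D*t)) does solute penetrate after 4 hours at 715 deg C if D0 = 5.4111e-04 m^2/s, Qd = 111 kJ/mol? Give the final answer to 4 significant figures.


Step 1: D = D0 * exp(-Qd/(R*T))
T = 988.15 K
D = 5.4111e-04 * exp(-111e3 / (8.314 * 988.15)) = 7.33665e-10 m^2/s
Step 2: L = 2*sqrt(D*t)
t = 4 h = 14400 s
L = 2*sqrt(7.33665e-10 * 14400) = 6.501e-03 m


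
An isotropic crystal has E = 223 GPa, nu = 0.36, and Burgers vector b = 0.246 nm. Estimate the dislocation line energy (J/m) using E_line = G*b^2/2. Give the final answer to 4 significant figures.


Step 1: G = E / (2*(1+nu))
G = 223 / (2*(1+0.36)) = 81.9853 GPa = 8.19853e+10 Pa
Step 2: E_line = G*b^2/2
b = 0.246 nm = 2.46e-10 m
E_line = 0.5 * 8.19853e+10 * (2.46e-10)^2 = 2.481e-09 J/m


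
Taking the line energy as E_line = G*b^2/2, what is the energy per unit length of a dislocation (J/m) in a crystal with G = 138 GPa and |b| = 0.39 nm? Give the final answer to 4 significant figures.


E = G*b^2/2
b = 0.39 nm = 3.9e-10 m
G = 138 GPa = 1.38e+11 Pa
E = 0.5 * 1.38e+11 * (3.9e-10)^2
E = 1.049e-08 J/m


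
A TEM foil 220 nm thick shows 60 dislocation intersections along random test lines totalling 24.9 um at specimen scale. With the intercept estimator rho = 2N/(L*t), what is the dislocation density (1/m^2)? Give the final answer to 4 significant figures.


rho = 2N / (L * t)
L = 24.9 um = 2.49e-05 m, t = 220 nm = 2.2e-07 m
rho = 2 * 60 / (2.49e-05 * 2.2e-07)
rho = 2.191e+13 1/m^2


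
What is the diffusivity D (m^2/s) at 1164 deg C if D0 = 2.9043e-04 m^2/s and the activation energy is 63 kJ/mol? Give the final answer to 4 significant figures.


D = D0 * exp(-Qd / (R*T))
T = 1437.15 K
D = 2.9043e-04 * exp(-63e3 / (8.314 * 1437.15))
D = 1.49e-06 m^2/s


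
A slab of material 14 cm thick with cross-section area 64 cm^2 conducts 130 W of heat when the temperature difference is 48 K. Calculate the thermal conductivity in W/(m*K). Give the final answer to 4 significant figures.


k = Q*L / (A*dT)
L = 0.14 m, A = 6.4e-03 m^2
k = 130 * 0.14 / (6.4e-03 * 48)
k = 59.24 W/(m*K)


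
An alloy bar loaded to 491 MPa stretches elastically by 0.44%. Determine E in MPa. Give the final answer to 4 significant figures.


E = sigma / epsilon
epsilon = 0.44% = 4.4e-03
E = 491 / 4.4e-03
E = 111600 MPa


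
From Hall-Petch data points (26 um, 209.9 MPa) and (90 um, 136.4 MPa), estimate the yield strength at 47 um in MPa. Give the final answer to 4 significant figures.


sigma_y = sigma0 + k / sqrt(d)
1/sqrt(d1) = 1/sqrt(2.6e-05) = 196.116;  1/sqrt(d2) = 105.409
k = (sigma1 - sigma2) / (1/sqrt(d1) - 1/sqrt(d2)) = (209.9 - 136.4) / (196.116 - 105.409) = 0.810302 MPa*m^0.5
sigma0 = sigma1 - k/sqrt(d1) = 209.9 - 0.810302*196.116 = 50.9866 MPa
sigma_y(d3) = 50.9866 + 0.810302 / sqrt(4.7e-05) = 169.2 MPa


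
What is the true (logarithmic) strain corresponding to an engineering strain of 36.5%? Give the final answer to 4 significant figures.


epsilon_true = ln(1 + epsilon_eng)
epsilon_true = ln(1 + 0.365)
epsilon_true = 0.3112


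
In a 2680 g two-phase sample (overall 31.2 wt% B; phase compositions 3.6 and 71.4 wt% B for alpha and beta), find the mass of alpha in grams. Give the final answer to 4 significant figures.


f_alpha = (C_beta - C0) / (C_beta - C_alpha)
f_alpha = (71.4 - 31.2) / (71.4 - 3.6) = 0.59292
m_alpha = f_alpha * m_total = 0.59292 * 2680 = 1589 g


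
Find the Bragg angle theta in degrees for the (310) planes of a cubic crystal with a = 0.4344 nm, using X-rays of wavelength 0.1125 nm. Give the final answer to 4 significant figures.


d = a / sqrt(h^2+k^2+l^2)
d = 0.4344 / sqrt(10) = 0.137369 nm
lambda = 2*d*sin(theta)  =>  sin(theta) = lambda / (2*d)
sin(theta) = 0.1125 / (2 * 0.137369) = 0.40948
theta = 24.17 deg


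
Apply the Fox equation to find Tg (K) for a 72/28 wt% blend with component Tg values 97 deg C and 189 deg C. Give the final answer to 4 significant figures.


1/Tg = w1/Tg1 + w2/Tg2 (in Kelvin)
Tg1 = 370.15 K, Tg2 = 462.15 K
1/Tg = 0.72/370.15 + 0.28/462.15
Tg = 392 K


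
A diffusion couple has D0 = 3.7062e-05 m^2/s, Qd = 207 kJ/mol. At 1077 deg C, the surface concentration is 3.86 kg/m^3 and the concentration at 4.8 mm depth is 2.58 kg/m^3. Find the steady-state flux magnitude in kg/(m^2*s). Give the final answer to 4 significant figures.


Step 1: D = D0 * exp(-Qd/(R*T))
T = 1077 + 273.15 = 1350.15 K
D = 3.7062e-05 * exp(-207e3 / (8.314 * 1350.15)) = 3.6326e-13 m^2/s
Step 2: J = D * (C1 - C2) / dx
J = 3.6326e-13 * (3.86 - 2.58) / 4.8e-03
J = 9.687e-11 kg/(m^2*s)


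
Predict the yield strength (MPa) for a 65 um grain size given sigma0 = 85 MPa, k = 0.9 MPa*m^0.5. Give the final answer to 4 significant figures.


sigma_y = sigma0 + k / sqrt(d)
d = 65 um = 6.5e-05 m
sigma_y = 85 + 0.9 / sqrt(6.5e-05)
sigma_y = 196.6 MPa


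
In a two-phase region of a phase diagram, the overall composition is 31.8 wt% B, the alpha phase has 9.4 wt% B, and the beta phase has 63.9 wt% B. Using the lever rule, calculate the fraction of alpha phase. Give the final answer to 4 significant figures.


f_alpha = (C_beta - C0) / (C_beta - C_alpha)
f_alpha = (63.9 - 31.8) / (63.9 - 9.4)
f_alpha = 0.589


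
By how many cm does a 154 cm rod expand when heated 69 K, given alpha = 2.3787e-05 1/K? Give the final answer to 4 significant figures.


dL = L0 * alpha * dT
dL = 154 * 2.3787e-05 * 69
dL = 0.2528 cm


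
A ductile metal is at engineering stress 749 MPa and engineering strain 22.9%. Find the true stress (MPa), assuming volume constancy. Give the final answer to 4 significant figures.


sigma_true = sigma_eng * (1 + epsilon_eng)
sigma_true = 749 * (1 + 0.229)
sigma_true = 920.5 MPa


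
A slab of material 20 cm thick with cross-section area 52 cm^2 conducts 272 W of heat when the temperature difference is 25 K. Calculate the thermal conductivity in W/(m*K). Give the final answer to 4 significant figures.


k = Q*L / (A*dT)
L = 0.2 m, A = 5.2e-03 m^2
k = 272 * 0.2 / (5.2e-03 * 25)
k = 418.5 W/(m*K)


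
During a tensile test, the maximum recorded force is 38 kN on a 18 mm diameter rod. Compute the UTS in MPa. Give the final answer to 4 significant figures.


A0 = pi*(d/2)^2 = pi*(18/2)^2 = 254.469 mm^2
UTS = F_max / A0 = 38*1000 / 254.469
UTS = 149.3 MPa


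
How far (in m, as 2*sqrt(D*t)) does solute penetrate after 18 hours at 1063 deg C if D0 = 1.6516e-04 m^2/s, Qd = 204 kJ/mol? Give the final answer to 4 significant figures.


Step 1: D = D0 * exp(-Qd/(R*T))
T = 1336.15 K
D = 1.6516e-04 * exp(-204e3 / (8.314 * 1336.15)) = 1.74809e-12 m^2/s
Step 2: L = 2*sqrt(D*t)
t = 18 h = 64800 s
L = 2*sqrt(1.74809e-12 * 64800) = 6.731e-04 m


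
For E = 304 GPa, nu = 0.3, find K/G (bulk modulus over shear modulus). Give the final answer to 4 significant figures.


G = E / (2*(1+nu))
G = 304 / (2*(1+0.3)) = 116.923 GPa
K = E / (3*(1-2*nu))
K = 304 / (3*(1-2*0.3)) = 253.333 GPa
K/G = 253.333 / 116.923 = 2.167


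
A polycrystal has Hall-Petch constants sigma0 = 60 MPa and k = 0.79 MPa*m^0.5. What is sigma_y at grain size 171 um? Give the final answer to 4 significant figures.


sigma_y = sigma0 + k / sqrt(d)
d = 171 um = 1.71e-04 m
sigma_y = 60 + 0.79 / sqrt(1.71e-04)
sigma_y = 120.4 MPa


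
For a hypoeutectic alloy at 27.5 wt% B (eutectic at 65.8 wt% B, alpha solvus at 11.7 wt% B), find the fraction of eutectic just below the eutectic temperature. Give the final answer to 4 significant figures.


f_primary = (C_e - C0) / (C_e - C_alpha_max)
f_primary = (65.8 - 27.5) / (65.8 - 11.7)
f_primary = 0.707948
f_eutectic = 1 - 0.707948 = 0.2921


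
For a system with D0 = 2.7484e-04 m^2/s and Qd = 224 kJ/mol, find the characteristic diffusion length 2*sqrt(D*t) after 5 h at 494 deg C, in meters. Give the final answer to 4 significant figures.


Step 1: D = D0 * exp(-Qd/(R*T))
T = 767.15 K
D = 2.7484e-04 * exp(-224e3 / (8.314 * 767.15)) = 1.53655e-19 m^2/s
Step 2: L = 2*sqrt(D*t)
t = 5 h = 18000 s
L = 2*sqrt(1.53655e-19 * 18000) = 1.052e-07 m


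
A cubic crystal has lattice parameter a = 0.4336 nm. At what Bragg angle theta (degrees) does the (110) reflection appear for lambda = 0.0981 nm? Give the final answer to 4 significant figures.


d = a / sqrt(h^2+k^2+l^2)
d = 0.4336 / sqrt(2) = 0.306602 nm
lambda = 2*d*sin(theta)  =>  sin(theta) = lambda / (2*d)
sin(theta) = 0.0981 / (2 * 0.306602) = 0.15998
theta = 9.206 deg


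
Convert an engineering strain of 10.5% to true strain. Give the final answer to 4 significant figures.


epsilon_true = ln(1 + epsilon_eng)
epsilon_true = ln(1 + 0.105)
epsilon_true = 0.09985


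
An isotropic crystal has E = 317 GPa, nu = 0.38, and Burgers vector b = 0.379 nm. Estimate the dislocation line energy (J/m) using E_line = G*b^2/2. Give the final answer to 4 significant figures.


Step 1: G = E / (2*(1+nu))
G = 317 / (2*(1+0.38)) = 114.855 GPa = 1.14855e+11 Pa
Step 2: E_line = G*b^2/2
b = 0.379 nm = 3.79e-10 m
E_line = 0.5 * 1.14855e+11 * (3.79e-10)^2 = 8.249e-09 J/m


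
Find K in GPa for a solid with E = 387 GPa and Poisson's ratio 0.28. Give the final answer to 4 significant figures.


K = E / (3*(1-2*nu))
K = 387 / (3*(1-2*0.28))
K = 293.2 GPa


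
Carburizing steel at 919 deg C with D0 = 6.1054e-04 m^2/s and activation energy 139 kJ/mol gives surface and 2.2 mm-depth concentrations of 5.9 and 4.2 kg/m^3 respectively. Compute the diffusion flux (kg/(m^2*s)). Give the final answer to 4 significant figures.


Step 1: D = D0 * exp(-Qd/(R*T))
T = 919 + 273.15 = 1192.15 K
D = 6.1054e-04 * exp(-139e3 / (8.314 * 1192.15)) = 4.95611e-10 m^2/s
Step 2: J = D * (C1 - C2) / dx
J = 4.95611e-10 * (5.9 - 4.2) / 2.2e-03
J = 3.83e-07 kg/(m^2*s)


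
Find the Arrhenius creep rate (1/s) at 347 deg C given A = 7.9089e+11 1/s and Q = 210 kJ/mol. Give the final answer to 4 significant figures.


rate = A * exp(-Q / (R*T))
T = 347 + 273.15 = 620.15 K
rate = 7.9089e+11 * exp(-210e3 / (8.314 * 620.15))
rate = 1.619e-06 1/s


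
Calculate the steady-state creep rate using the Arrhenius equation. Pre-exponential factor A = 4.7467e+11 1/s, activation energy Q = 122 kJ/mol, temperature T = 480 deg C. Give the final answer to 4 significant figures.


rate = A * exp(-Q / (R*T))
T = 480 + 273.15 = 753.15 K
rate = 4.7467e+11 * exp(-122e3 / (8.314 * 753.15))
rate = 1640 1/s


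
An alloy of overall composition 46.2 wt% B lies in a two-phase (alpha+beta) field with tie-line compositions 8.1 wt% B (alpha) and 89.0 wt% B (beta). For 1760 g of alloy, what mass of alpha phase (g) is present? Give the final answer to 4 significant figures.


f_alpha = (C_beta - C0) / (C_beta - C_alpha)
f_alpha = (89.0 - 46.2) / (89.0 - 8.1) = 0.529048
m_alpha = f_alpha * m_total = 0.529048 * 1760 = 931.1 g


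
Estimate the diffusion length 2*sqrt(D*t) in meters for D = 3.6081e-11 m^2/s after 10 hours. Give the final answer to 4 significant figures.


t = 10 hr = 36000 s
Diffusion length = 2*sqrt(D*t)
= 2*sqrt(3.6081e-11 * 36000)
= 2.279e-03 m


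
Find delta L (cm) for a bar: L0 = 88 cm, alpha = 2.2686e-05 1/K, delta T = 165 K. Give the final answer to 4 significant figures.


dL = L0 * alpha * dT
dL = 88 * 2.2686e-05 * 165
dL = 0.3294 cm


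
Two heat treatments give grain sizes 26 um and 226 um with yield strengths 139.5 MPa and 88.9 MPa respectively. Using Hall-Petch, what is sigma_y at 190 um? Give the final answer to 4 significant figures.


sigma_y = sigma0 + k / sqrt(d)
1/sqrt(d1) = 1/sqrt(2.6e-05) = 196.116;  1/sqrt(d2) = 66.519
k = (sigma1 - sigma2) / (1/sqrt(d1) - 1/sqrt(d2)) = (139.5 - 88.9) / (196.116 - 66.519) = 0.390441 MPa*m^0.5
sigma0 = sigma1 - k/sqrt(d1) = 139.5 - 0.390441*196.116 = 62.9283 MPa
sigma_y(d3) = 62.9283 + 0.390441 / sqrt(1.9e-04) = 91.25 MPa


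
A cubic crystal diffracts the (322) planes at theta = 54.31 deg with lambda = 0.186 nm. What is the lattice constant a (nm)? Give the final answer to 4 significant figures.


d = lambda / (2*sin(theta))
d = 0.186 / (2*sin(54.31 deg))
d = 0.114506 nm
a = d * sqrt(h^2+k^2+l^2) = 0.114506 * sqrt(17)
a = 0.4721 nm


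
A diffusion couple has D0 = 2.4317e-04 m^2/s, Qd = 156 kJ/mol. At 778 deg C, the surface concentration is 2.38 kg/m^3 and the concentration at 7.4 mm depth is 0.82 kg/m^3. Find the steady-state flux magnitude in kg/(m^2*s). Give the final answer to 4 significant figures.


Step 1: D = D0 * exp(-Qd/(R*T))
T = 778 + 273.15 = 1051.15 K
D = 2.4317e-04 * exp(-156e3 / (8.314 * 1051.15)) = 4.30076e-12 m^2/s
Step 2: J = D * (C1 - C2) / dx
J = 4.30076e-12 * (2.38 - 0.82) / 7.4e-03
J = 9.066e-10 kg/(m^2*s)


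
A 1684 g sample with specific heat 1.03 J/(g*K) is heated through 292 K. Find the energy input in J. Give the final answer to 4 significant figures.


Q = m * cp * dT
Q = 1684 * 1.03 * 292
Q = 506500 J


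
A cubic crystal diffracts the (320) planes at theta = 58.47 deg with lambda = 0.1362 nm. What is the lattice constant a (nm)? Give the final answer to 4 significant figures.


d = lambda / (2*sin(theta))
d = 0.1362 / (2*sin(58.47 deg))
d = 0.0798952 nm
a = d * sqrt(h^2+k^2+l^2) = 0.0798952 * sqrt(13)
a = 0.2881 nm


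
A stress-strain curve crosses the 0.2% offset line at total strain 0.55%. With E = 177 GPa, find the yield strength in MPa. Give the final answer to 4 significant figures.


Offset strain = 0.002
Elastic strain at yield = total_strain - offset = 5.5e-03 - 0.002 = 3.5e-03
sigma_y = E * elastic_strain = 177000 * 3.5e-03
sigma_y = 619.5 MPa


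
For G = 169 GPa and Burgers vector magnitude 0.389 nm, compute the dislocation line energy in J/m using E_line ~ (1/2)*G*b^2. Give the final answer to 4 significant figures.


E = G*b^2/2
b = 0.389 nm = 3.89e-10 m
G = 169 GPa = 1.69e+11 Pa
E = 0.5 * 1.69e+11 * (3.89e-10)^2
E = 1.279e-08 J/m


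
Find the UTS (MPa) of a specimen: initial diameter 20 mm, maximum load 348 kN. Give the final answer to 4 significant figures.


A0 = pi*(d/2)^2 = pi*(20/2)^2 = 314.159 mm^2
UTS = F_max / A0 = 348*1000 / 314.159
UTS = 1108 MPa


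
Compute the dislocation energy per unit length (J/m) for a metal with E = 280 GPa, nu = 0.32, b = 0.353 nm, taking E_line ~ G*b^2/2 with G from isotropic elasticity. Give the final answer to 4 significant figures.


Step 1: G = E / (2*(1+nu))
G = 280 / (2*(1+0.32)) = 106.061 GPa = 1.06061e+11 Pa
Step 2: E_line = G*b^2/2
b = 0.353 nm = 3.53e-10 m
E_line = 0.5 * 1.06061e+11 * (3.53e-10)^2 = 6.608e-09 J/m


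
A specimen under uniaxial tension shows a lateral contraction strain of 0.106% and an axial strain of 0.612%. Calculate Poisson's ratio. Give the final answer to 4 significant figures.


nu = -epsilon_lat / epsilon_axial
Lateral strain is contraction (negative), so using magnitudes:
nu = 0.106 / 0.612
nu = 0.1732


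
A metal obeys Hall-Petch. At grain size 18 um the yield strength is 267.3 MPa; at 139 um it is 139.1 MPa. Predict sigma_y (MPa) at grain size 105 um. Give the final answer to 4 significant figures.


sigma_y = sigma0 + k / sqrt(d)
1/sqrt(d1) = 1/sqrt(1.8e-05) = 235.702;  1/sqrt(d2) = 84.8189
k = (sigma1 - sigma2) / (1/sqrt(d1) - 1/sqrt(d2)) = (267.3 - 139.1) / (235.702 - 84.8189) = 0.849663 MPa*m^0.5
sigma0 = sigma1 - k/sqrt(d1) = 267.3 - 0.849663*235.702 = 67.0325 MPa
sigma_y(d3) = 67.0325 + 0.849663 / sqrt(1.05e-04) = 150 MPa


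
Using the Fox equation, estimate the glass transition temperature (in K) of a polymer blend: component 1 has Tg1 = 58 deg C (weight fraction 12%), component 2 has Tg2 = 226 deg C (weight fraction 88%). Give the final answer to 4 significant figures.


1/Tg = w1/Tg1 + w2/Tg2 (in Kelvin)
Tg1 = 331.15 K, Tg2 = 499.15 K
1/Tg = 0.12/331.15 + 0.88/499.15
Tg = 470.5 K


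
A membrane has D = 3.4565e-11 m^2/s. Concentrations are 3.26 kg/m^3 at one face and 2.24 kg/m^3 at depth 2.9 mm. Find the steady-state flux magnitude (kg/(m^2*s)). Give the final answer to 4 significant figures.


J = -D * (dC/dx) = D * (C1 - C2) / dx
J = 3.4565e-11 * (3.26 - 2.24) / 2.9e-03
J = 1.216e-08 kg/(m^2*s)


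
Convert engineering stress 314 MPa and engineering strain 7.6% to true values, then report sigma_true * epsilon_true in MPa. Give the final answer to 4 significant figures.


sigma_true = sigma_eng * (1 + epsilon_eng)
sigma_true = 314 * (1 + 0.076) = 337.864 MPa
epsilon_true = ln(1 + epsilon_eng)
epsilon_true = ln(1 + 0.076) = 0.0732505
sigma_true * epsilon_true = 337.864 * 0.0732505 = 24.75 MPa


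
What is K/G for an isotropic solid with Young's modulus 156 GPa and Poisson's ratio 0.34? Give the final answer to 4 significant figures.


G = E / (2*(1+nu))
G = 156 / (2*(1+0.34)) = 58.209 GPa
K = E / (3*(1-2*nu))
K = 156 / (3*(1-2*0.34)) = 162.5 GPa
K/G = 162.5 / 58.209 = 2.792


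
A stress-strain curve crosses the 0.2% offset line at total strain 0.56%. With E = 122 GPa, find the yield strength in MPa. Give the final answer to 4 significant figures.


Offset strain = 0.002
Elastic strain at yield = total_strain - offset = 5.6e-03 - 0.002 = 3.6e-03
sigma_y = E * elastic_strain = 122000 * 3.6e-03
sigma_y = 439.2 MPa


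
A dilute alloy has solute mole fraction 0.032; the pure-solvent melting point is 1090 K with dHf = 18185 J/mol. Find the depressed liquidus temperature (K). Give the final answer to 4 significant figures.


dT = R*Tm^2*x / dHf
dT = 8.314 * 1090^2 * 0.032 / 18185
dT = 17.382 K
T_new = 1090 - 17.382 = 1073 K


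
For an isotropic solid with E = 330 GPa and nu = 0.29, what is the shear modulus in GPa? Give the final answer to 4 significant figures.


G = E / (2*(1+nu))
G = 330 / (2*(1+0.29))
G = 127.9 GPa


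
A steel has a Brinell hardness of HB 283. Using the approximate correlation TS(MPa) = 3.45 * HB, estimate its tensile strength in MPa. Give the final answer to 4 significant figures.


TS (MPa) = 3.45 * HB
TS = 3.45 * 283
TS = 976.4 MPa


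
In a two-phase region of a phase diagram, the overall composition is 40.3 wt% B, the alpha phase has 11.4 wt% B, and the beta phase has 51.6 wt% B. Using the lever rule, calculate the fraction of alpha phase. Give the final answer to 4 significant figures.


f_alpha = (C_beta - C0) / (C_beta - C_alpha)
f_alpha = (51.6 - 40.3) / (51.6 - 11.4)
f_alpha = 0.2811


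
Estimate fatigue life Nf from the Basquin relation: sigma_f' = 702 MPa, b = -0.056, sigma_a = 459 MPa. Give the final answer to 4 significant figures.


sigma_a = sigma_f' * (2*Nf)^b
2*Nf = (sigma_a / sigma_f')^(1/b)
2*Nf = (459 / 702)^(1/-0.056)
2*Nf = 1972.78
Nf = 986.4 cycles


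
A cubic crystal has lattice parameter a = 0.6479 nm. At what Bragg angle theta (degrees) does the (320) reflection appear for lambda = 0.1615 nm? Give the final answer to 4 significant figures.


d = a / sqrt(h^2+k^2+l^2)
d = 0.6479 / sqrt(13) = 0.179695 nm
lambda = 2*d*sin(theta)  =>  sin(theta) = lambda / (2*d)
sin(theta) = 0.1615 / (2 * 0.179695) = 0.449372
theta = 26.7 deg


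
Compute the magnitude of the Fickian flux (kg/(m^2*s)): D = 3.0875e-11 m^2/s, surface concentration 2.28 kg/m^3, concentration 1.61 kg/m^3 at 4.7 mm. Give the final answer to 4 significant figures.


J = -D * (dC/dx) = D * (C1 - C2) / dx
J = 3.0875e-11 * (2.28 - 1.61) / 4.7e-03
J = 4.401e-09 kg/(m^2*s)


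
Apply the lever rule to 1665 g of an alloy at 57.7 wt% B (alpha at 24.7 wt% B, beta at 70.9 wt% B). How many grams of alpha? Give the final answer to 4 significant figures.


f_alpha = (C_beta - C0) / (C_beta - C_alpha)
f_alpha = (70.9 - 57.7) / (70.9 - 24.7) = 0.285714
m_alpha = f_alpha * m_total = 0.285714 * 1665 = 475.7 g


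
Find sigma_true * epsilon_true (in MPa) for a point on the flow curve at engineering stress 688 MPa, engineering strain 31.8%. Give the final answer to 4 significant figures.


sigma_true = sigma_eng * (1 + epsilon_eng)
sigma_true = 688 * (1 + 0.318) = 906.784 MPa
epsilon_true = ln(1 + epsilon_eng)
epsilon_true = ln(1 + 0.318) = 0.276115
sigma_true * epsilon_true = 906.784 * 0.276115 = 250.4 MPa


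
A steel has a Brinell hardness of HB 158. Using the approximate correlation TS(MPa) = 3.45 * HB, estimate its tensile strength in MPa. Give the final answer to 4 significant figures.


TS (MPa) = 3.45 * HB
TS = 3.45 * 158
TS = 545.1 MPa


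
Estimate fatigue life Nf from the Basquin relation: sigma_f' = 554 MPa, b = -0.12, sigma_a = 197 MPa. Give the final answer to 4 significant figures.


sigma_a = sigma_f' * (2*Nf)^b
2*Nf = (sigma_a / sigma_f')^(1/b)
2*Nf = (197 / 554)^(1/-0.12)
2*Nf = 5521.15
Nf = 2761 cycles


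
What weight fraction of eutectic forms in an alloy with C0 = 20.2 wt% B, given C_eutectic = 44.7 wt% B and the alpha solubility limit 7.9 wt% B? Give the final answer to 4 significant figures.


f_primary = (C_e - C0) / (C_e - C_alpha_max)
f_primary = (44.7 - 20.2) / (44.7 - 7.9)
f_primary = 0.665761
f_eutectic = 1 - 0.665761 = 0.3342


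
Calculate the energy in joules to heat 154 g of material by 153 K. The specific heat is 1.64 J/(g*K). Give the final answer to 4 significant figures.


Q = m * cp * dT
Q = 154 * 1.64 * 153
Q = 38640 J


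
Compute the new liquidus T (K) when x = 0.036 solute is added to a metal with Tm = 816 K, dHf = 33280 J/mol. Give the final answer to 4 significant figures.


dT = R*Tm^2*x / dHf
dT = 8.314 * 816^2 * 0.036 / 33280
dT = 5.98838 K
T_new = 816 - 5.98838 = 810 K


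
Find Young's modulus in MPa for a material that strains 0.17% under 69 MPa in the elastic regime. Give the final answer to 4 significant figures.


E = sigma / epsilon
epsilon = 0.17% = 1.7e-03
E = 69 / 1.7e-03
E = 40590 MPa


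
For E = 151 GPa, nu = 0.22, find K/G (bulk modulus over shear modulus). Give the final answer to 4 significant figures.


G = E / (2*(1+nu))
G = 151 / (2*(1+0.22)) = 61.8852 GPa
K = E / (3*(1-2*nu))
K = 151 / (3*(1-2*0.22)) = 89.881 GPa
K/G = 89.881 / 61.8852 = 1.452


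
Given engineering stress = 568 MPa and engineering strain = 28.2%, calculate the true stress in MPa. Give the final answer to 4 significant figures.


sigma_true = sigma_eng * (1 + epsilon_eng)
sigma_true = 568 * (1 + 0.282)
sigma_true = 728.2 MPa


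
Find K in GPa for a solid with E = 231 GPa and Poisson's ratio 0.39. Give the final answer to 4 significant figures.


K = E / (3*(1-2*nu))
K = 231 / (3*(1-2*0.39))
K = 350 GPa


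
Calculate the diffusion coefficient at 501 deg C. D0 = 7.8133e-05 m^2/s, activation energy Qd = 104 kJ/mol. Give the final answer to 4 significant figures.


D = D0 * exp(-Qd / (R*T))
T = 774.15 K
D = 7.8133e-05 * exp(-104e3 / (8.314 * 774.15))
D = 7.505e-12 m^2/s


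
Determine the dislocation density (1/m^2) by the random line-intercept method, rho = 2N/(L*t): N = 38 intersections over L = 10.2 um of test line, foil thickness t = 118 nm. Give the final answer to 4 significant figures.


rho = 2N / (L * t)
L = 10.2 um = 1.02e-05 m, t = 118 nm = 1.18e-07 m
rho = 2 * 38 / (1.02e-05 * 1.18e-07)
rho = 6.314e+13 1/m^2


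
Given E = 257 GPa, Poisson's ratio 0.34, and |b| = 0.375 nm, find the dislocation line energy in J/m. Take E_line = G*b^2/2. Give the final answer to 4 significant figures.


Step 1: G = E / (2*(1+nu))
G = 257 / (2*(1+0.34)) = 95.8955 GPa = 9.58955e+10 Pa
Step 2: E_line = G*b^2/2
b = 0.375 nm = 3.75e-10 m
E_line = 0.5 * 9.58955e+10 * (3.75e-10)^2 = 6.743e-09 J/m


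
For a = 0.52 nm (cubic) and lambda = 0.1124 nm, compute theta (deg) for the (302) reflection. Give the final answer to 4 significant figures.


d = a / sqrt(h^2+k^2+l^2)
d = 0.52 / sqrt(13) = 0.144222 nm
lambda = 2*d*sin(theta)  =>  sin(theta) = lambda / (2*d)
sin(theta) = 0.1124 / (2 * 0.144222) = 0.389677
theta = 22.93 deg


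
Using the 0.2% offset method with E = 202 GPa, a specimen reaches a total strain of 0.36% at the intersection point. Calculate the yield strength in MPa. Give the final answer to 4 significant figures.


Offset strain = 0.002
Elastic strain at yield = total_strain - offset = 3.6e-03 - 0.002 = 1.6e-03
sigma_y = E * elastic_strain = 202000 * 1.6e-03
sigma_y = 323.2 MPa


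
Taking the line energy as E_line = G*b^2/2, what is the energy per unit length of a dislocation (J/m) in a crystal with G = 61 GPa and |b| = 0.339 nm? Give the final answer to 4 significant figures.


E = G*b^2/2
b = 0.339 nm = 3.39e-10 m
G = 61 GPa = 6.1e+10 Pa
E = 0.5 * 6.1e+10 * (3.39e-10)^2
E = 3.505e-09 J/m


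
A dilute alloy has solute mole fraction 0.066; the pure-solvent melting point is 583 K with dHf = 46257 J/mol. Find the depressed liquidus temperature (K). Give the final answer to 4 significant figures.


dT = R*Tm^2*x / dHf
dT = 8.314 * 583^2 * 0.066 / 46257
dT = 4.03194 K
T_new = 583 - 4.03194 = 579 K


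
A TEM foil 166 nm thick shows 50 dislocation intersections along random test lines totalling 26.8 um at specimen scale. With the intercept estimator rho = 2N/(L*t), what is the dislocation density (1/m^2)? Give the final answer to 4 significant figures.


rho = 2N / (L * t)
L = 26.8 um = 2.68e-05 m, t = 166 nm = 1.66e-07 m
rho = 2 * 50 / (2.68e-05 * 1.66e-07)
rho = 2.248e+13 1/m^2


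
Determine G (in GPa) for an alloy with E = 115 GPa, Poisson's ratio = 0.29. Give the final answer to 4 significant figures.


G = E / (2*(1+nu))
G = 115 / (2*(1+0.29))
G = 44.57 GPa


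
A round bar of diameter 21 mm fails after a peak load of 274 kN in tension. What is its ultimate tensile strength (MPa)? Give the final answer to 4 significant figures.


A0 = pi*(d/2)^2 = pi*(21/2)^2 = 346.361 mm^2
UTS = F_max / A0 = 274*1000 / 346.361
UTS = 791.1 MPa


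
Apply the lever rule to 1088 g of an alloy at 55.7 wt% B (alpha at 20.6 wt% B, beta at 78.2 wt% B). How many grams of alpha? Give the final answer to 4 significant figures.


f_alpha = (C_beta - C0) / (C_beta - C_alpha)
f_alpha = (78.2 - 55.7) / (78.2 - 20.6) = 0.390625
m_alpha = f_alpha * m_total = 0.390625 * 1088 = 425 g


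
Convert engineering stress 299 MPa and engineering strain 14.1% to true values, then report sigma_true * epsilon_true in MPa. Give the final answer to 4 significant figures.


sigma_true = sigma_eng * (1 + epsilon_eng)
sigma_true = 299 * (1 + 0.141) = 341.159 MPa
epsilon_true = ln(1 + epsilon_eng)
epsilon_true = ln(1 + 0.141) = 0.131905
sigma_true * epsilon_true = 341.159 * 0.131905 = 45 MPa


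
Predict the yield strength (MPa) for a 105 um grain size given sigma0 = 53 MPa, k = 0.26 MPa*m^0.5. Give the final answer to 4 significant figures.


sigma_y = sigma0 + k / sqrt(d)
d = 105 um = 1.05e-04 m
sigma_y = 53 + 0.26 / sqrt(1.05e-04)
sigma_y = 78.37 MPa


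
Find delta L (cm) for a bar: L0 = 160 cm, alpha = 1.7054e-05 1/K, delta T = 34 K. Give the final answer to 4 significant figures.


dL = L0 * alpha * dT
dL = 160 * 1.7054e-05 * 34
dL = 0.09277 cm


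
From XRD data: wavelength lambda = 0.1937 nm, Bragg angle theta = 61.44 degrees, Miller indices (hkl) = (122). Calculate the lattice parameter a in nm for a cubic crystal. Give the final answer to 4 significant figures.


d = lambda / (2*sin(theta))
d = 0.1937 / (2*sin(61.44 deg))
d = 0.110268 nm
a = d * sqrt(h^2+k^2+l^2) = 0.110268 * sqrt(9)
a = 0.3308 nm


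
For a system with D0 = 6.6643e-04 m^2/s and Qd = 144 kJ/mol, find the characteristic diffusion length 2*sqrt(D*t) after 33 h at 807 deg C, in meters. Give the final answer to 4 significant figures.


Step 1: D = D0 * exp(-Qd/(R*T))
T = 1080.15 K
D = 6.6643e-04 * exp(-144e3 / (8.314 * 1080.15)) = 7.24188e-11 m^2/s
Step 2: L = 2*sqrt(D*t)
t = 33 h = 118800 s
L = 2*sqrt(7.24188e-11 * 118800) = 5.866e-03 m


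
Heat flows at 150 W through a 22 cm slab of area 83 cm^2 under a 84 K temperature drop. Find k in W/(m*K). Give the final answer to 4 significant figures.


k = Q*L / (A*dT)
L = 0.22 m, A = 8.3e-03 m^2
k = 150 * 0.22 / (8.3e-03 * 84)
k = 47.33 W/(m*K)


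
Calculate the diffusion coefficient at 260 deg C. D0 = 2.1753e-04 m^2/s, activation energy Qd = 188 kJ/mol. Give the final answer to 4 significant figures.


D = D0 * exp(-Qd / (R*T))
T = 533.15 K
D = 2.1753e-04 * exp(-188e3 / (8.314 * 533.15))
D = 8.276e-23 m^2/s


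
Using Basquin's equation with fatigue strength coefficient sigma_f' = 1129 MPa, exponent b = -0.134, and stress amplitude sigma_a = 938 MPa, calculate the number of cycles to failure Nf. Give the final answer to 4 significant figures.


sigma_a = sigma_f' * (2*Nf)^b
2*Nf = (sigma_a / sigma_f')^(1/b)
2*Nf = (938 / 1129)^(1/-0.134)
2*Nf = 3.98731
Nf = 1.994 cycles


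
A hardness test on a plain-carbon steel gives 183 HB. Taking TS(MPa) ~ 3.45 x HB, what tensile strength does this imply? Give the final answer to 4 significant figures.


TS (MPa) = 3.45 * HB
TS = 3.45 * 183
TS = 631.4 MPa


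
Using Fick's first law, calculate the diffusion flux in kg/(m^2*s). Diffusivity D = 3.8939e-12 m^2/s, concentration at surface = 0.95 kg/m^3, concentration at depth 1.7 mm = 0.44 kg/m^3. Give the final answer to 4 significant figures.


J = -D * (dC/dx) = D * (C1 - C2) / dx
J = 3.8939e-12 * (0.95 - 0.44) / 1.7e-03
J = 1.168e-09 kg/(m^2*s)


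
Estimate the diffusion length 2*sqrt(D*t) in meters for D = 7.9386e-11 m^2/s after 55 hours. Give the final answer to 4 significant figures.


t = 55 hr = 198000 s
Diffusion length = 2*sqrt(D*t)
= 2*sqrt(7.9386e-11 * 198000)
= 7.929e-03 m


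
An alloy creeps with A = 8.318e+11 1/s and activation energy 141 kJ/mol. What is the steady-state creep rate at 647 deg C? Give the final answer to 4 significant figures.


rate = A * exp(-Q / (R*T))
T = 647 + 273.15 = 920.15 K
rate = 8.318e+11 * exp(-141e3 / (8.314 * 920.15))
rate = 8232 1/s


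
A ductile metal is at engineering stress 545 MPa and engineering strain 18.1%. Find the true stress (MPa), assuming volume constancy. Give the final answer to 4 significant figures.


sigma_true = sigma_eng * (1 + epsilon_eng)
sigma_true = 545 * (1 + 0.181)
sigma_true = 643.6 MPa


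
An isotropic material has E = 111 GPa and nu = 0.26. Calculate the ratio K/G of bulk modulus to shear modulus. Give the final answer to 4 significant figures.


G = E / (2*(1+nu))
G = 111 / (2*(1+0.26)) = 44.0476 GPa
K = E / (3*(1-2*nu))
K = 111 / (3*(1-2*0.26)) = 77.0833 GPa
K/G = 77.0833 / 44.0476 = 1.75


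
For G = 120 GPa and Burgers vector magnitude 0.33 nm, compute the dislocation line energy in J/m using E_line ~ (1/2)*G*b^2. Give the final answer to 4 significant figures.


E = G*b^2/2
b = 0.33 nm = 3.3e-10 m
G = 120 GPa = 1.2e+11 Pa
E = 0.5 * 1.2e+11 * (3.3e-10)^2
E = 6.534e-09 J/m


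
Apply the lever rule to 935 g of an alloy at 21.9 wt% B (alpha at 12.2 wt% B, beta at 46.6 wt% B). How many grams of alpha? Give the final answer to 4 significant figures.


f_alpha = (C_beta - C0) / (C_beta - C_alpha)
f_alpha = (46.6 - 21.9) / (46.6 - 12.2) = 0.718023
m_alpha = f_alpha * m_total = 0.718023 * 935 = 671.4 g


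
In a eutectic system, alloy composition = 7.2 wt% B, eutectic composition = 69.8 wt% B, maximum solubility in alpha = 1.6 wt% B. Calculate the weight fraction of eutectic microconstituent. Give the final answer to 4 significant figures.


f_primary = (C_e - C0) / (C_e - C_alpha_max)
f_primary = (69.8 - 7.2) / (69.8 - 1.6)
f_primary = 0.917889
f_eutectic = 1 - 0.917889 = 0.08211


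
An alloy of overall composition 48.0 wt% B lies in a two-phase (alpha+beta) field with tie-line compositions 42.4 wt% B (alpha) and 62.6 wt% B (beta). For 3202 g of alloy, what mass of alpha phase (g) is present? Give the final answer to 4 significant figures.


f_alpha = (C_beta - C0) / (C_beta - C_alpha)
f_alpha = (62.6 - 48.0) / (62.6 - 42.4) = 0.722772
m_alpha = f_alpha * m_total = 0.722772 * 3202 = 2314 g


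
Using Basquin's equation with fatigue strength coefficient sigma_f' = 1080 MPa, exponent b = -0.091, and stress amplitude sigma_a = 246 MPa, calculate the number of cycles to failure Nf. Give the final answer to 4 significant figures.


sigma_a = sigma_f' * (2*Nf)^b
2*Nf = (sigma_a / sigma_f')^(1/b)
2*Nf = (246 / 1080)^(1/-0.091)
2*Nf = 1.14899e+07
Nf = 5.745e+06 cycles


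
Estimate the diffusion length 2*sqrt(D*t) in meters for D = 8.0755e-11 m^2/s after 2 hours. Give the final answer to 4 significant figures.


t = 2 hr = 7200 s
Diffusion length = 2*sqrt(D*t)
= 2*sqrt(8.0755e-11 * 7200)
= 1.525e-03 m


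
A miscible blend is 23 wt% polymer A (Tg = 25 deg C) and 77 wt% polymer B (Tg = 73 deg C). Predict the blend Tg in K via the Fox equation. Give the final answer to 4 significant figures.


1/Tg = w1/Tg1 + w2/Tg2 (in Kelvin)
Tg1 = 298.15 K, Tg2 = 346.15 K
1/Tg = 0.23/298.15 + 0.77/346.15
Tg = 333.8 K


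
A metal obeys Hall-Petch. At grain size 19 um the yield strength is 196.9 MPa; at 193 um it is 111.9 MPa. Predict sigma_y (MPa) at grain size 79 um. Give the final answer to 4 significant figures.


sigma_y = sigma0 + k / sqrt(d)
1/sqrt(d1) = 1/sqrt(1.9e-05) = 229.416;  1/sqrt(d2) = 71.9816
k = (sigma1 - sigma2) / (1/sqrt(d1) - 1/sqrt(d2)) = (196.9 - 111.9) / (229.416 - 71.9816) = 0.539908 MPa*m^0.5
sigma0 = sigma1 - k/sqrt(d1) = 196.9 - 0.539908*229.416 = 73.0366 MPa
sigma_y(d3) = 73.0366 + 0.539908 / sqrt(7.9e-05) = 133.8 MPa


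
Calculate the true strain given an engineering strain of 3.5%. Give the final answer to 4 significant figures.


epsilon_true = ln(1 + epsilon_eng)
epsilon_true = ln(1 + 0.035)
epsilon_true = 0.0344


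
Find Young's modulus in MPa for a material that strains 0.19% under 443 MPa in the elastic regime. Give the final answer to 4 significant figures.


E = sigma / epsilon
epsilon = 0.19% = 1.9e-03
E = 443 / 1.9e-03
E = 233200 MPa


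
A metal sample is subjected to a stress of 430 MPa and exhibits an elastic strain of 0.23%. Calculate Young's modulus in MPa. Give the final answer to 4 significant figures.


E = sigma / epsilon
epsilon = 0.23% = 2.3e-03
E = 430 / 2.3e-03
E = 187000 MPa


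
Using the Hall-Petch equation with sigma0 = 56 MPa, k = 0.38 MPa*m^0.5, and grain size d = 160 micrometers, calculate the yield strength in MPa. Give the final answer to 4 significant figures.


sigma_y = sigma0 + k / sqrt(d)
d = 160 um = 1.6e-04 m
sigma_y = 56 + 0.38 / sqrt(1.6e-04)
sigma_y = 86.04 MPa


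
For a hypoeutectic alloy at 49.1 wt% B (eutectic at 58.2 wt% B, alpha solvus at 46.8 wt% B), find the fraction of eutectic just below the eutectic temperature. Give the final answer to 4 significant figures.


f_primary = (C_e - C0) / (C_e - C_alpha_max)
f_primary = (58.2 - 49.1) / (58.2 - 46.8)
f_primary = 0.798246
f_eutectic = 1 - 0.798246 = 0.2018


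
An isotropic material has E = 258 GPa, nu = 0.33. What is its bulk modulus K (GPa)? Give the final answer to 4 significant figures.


K = E / (3*(1-2*nu))
K = 258 / (3*(1-2*0.33))
K = 252.9 GPa


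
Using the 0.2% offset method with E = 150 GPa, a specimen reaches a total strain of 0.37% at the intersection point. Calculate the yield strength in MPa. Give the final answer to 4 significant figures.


Offset strain = 0.002
Elastic strain at yield = total_strain - offset = 3.7e-03 - 0.002 = 1.7e-03
sigma_y = E * elastic_strain = 150000 * 1.7e-03
sigma_y = 255 MPa


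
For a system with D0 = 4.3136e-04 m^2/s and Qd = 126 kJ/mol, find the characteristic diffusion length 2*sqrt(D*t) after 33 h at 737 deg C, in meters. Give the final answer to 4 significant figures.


Step 1: D = D0 * exp(-Qd/(R*T))
T = 1010.15 K
D = 4.3136e-04 * exp(-126e3 / (8.314 * 1010.15)) = 1.31574e-10 m^2/s
Step 2: L = 2*sqrt(D*t)
t = 33 h = 118800 s
L = 2*sqrt(1.31574e-10 * 118800) = 7.907e-03 m


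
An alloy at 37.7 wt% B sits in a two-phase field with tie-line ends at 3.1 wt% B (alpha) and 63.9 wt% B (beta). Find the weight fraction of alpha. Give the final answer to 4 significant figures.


f_alpha = (C_beta - C0) / (C_beta - C_alpha)
f_alpha = (63.9 - 37.7) / (63.9 - 3.1)
f_alpha = 0.4309


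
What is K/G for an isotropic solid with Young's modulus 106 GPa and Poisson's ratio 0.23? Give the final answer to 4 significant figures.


G = E / (2*(1+nu))
G = 106 / (2*(1+0.23)) = 43.0894 GPa
K = E / (3*(1-2*nu))
K = 106 / (3*(1-2*0.23)) = 65.4321 GPa
K/G = 65.4321 / 43.0894 = 1.519


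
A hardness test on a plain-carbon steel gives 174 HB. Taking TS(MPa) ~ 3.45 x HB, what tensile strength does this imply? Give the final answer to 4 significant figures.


TS (MPa) = 3.45 * HB
TS = 3.45 * 174
TS = 600.3 MPa


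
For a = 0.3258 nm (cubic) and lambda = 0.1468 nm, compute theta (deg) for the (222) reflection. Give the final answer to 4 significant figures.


d = a / sqrt(h^2+k^2+l^2)
d = 0.3258 / sqrt(12) = 0.0940504 nm
lambda = 2*d*sin(theta)  =>  sin(theta) = lambda / (2*d)
sin(theta) = 0.1468 / (2 * 0.0940504) = 0.780433
theta = 51.3 deg


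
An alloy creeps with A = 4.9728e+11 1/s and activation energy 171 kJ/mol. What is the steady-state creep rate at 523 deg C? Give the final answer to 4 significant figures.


rate = A * exp(-Q / (R*T))
T = 523 + 273.15 = 796.15 K
rate = 4.9728e+11 * exp(-171e3 / (8.314 * 796.15))
rate = 3 1/s
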